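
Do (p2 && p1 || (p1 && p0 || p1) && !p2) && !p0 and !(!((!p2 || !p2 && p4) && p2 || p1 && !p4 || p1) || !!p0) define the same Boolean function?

E1: (p2 && p1 || (p1 && p0 || p1) && !p2) && !p0
    = (p2 && p1 || p1 && !p2) && !p0
    = p1 && !p0
E2: !(!((!p2 || !p2 && p4) && p2 || p1 && !p4 || p1) || !!p0)
    = !(!(!p2 && p2 || p1 && !p4 || p1) || !!p0)
    = (!p2 && p2 || p1 && !p4 || p1) && !p0
    = (p1 && !p4 || p1) && !p0
    = p1 && !p0
Both reduce to p1 && !p0, so they are equivalent.

Yes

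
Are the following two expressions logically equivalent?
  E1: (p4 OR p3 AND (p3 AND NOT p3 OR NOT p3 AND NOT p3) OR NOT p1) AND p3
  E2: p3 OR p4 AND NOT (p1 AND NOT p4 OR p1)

No

E1: (p4 OR p3 AND (p3 AND NOT p3 OR NOT p3 AND NOT p3) OR NOT p1) AND p3
    = (p4 OR p3 AND NOT p3 OR NOT p1) AND p3
    = (p4 OR NOT p1) AND p3
E2: p3 OR p4 AND NOT (p1 AND NOT p4 OR p1)
    = p3 OR p4 AND NOT p1
These differ: at p1=0, p3=0, p4=1, E1 = 0 but E2 = 1.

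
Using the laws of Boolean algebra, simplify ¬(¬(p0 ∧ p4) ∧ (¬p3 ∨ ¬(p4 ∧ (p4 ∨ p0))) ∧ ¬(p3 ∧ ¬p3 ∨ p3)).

¬(¬(p0 ∧ p4) ∧ (¬p3 ∨ ¬(p4 ∧ (p4 ∨ p0))) ∧ ¬(p3 ∧ ¬p3 ∨ p3))
= ¬(¬(p0 ∧ p4) ∧ (¬p3 ∨ ¬(p4 ∧ (p4 ∨ p0))) ∧ ¬p3)   — complement / identity
= ¬(¬(p0 ∧ p4) ∧ (¬p3 ∨ ¬p4) ∧ ¬p3)   — absorption
= ¬(¬(p0 ∧ p4) ∧ ¬p3)   — absorption
= p0 ∧ p4 ∨ p3   — De Morgan

p0 ∧ p4 ∨ p3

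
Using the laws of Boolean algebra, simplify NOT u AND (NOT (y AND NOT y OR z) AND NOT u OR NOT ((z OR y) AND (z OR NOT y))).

NOT u AND NOT z

NOT u AND (NOT (y AND NOT y OR z) AND NOT u OR NOT ((z OR y) AND (z OR NOT y)))
= NOT u AND (NOT (y AND NOT y OR z) AND NOT u OR NOT (y AND NOT y OR z))   [distribution]
= NOT u AND NOT (y AND NOT y OR z)   [absorption]
= NOT u AND NOT z   [complement / identity]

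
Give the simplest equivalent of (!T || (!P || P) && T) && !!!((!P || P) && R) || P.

!R || P

(!T || (!P || P) && T) && !!!((!P || P) && R) || P
= (!T || T) && !!!((!P || P) && R) || P   (complement / identity)
= !!!((!P || P) && R) || P   (complement / identity)
= !!!R || P   (complement / identity)
= !R || P   (double negation)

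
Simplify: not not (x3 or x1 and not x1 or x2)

not not (x3 or x1 and not x1 or x2)
= not not (x3 or x2)   [complement / identity]
= x3 or x2   [double negation]

x3 or x2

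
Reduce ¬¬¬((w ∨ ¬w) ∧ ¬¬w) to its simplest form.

¬w

¬¬¬((w ∨ ¬w) ∧ ¬¬w)
= ¬((w ∨ ¬w) ∧ ¬¬w)
= ¬¬¬w
= ¬w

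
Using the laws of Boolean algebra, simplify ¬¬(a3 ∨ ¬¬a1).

a3 ∨ a1

¬¬(a3 ∨ ¬¬a1)
= ¬¬(a3 ∨ a1)   — double negation
= a3 ∨ a1   — double negation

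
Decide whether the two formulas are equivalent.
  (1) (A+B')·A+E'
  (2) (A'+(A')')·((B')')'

No

E1: (A+B')·A+E'
    = A+E'
E2: (A'+(A')')·((B')')'
    = (A'+A)·((B')')'
    = (A'+A)·B'
    = B'
These differ: at A=0, B=1, E=0, E1 = 1 but E2 = 0.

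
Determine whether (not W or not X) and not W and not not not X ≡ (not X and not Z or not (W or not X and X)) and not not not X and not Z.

No

E1: (not W or not X) and not W and not not not X
    = (not W or not X) and not W and not X   [double negation]
    = not W and not X   [absorption]
E2: (not X and not Z or not (W or not X and X)) and not not not X and not Z
    = (not X and not Z or not (W or not X and X)) and not X and not Z   [double negation]
    = (not X and not Z or not W) and not X and not Z   [complement / identity]
    = not X and not Z   [absorption]
These differ: at W=1, X=0, Z=0, E1 = 0 but E2 = 1.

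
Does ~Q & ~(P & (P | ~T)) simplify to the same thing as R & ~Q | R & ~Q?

E1: ~Q & ~(P & (P | ~T))
    = ~Q & ~P   (absorption)
E2: R & ~Q | R & ~Q
    = R & ~Q   (idempotence)
These differ: at P=0, Q=0, R=0, T=1, E1 = 1 but E2 = 0.

No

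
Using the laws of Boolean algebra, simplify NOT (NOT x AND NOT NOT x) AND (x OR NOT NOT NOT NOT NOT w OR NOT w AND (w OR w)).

x OR NOT w

NOT (NOT x AND NOT NOT x) AND (x OR NOT NOT NOT NOT NOT w OR NOT w AND (w OR w))
= NOT (NOT x AND NOT NOT x) AND (x OR NOT NOT NOT NOT NOT w OR NOT w AND w)   [idempotence]
= NOT (NOT x AND NOT NOT x) AND (x OR NOT NOT NOT w OR NOT w AND w)   [double negation]
= (x OR NOT x) AND (x OR NOT NOT NOT w OR NOT w AND w)   [De Morgan]
= (x OR NOT x) AND (x OR NOT NOT NOT w)   [complement / identity]
= x OR NOT NOT NOT w   [complement / identity]
= x OR NOT w   [double negation]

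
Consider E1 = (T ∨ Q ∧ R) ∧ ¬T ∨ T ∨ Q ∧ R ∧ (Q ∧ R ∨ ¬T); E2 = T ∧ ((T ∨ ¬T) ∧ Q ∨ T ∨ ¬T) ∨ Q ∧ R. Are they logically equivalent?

E1: (T ∨ Q ∧ R) ∧ ¬T ∨ T ∨ Q ∧ R ∧ (Q ∧ R ∨ ¬T)
    = (T ∨ Q ∧ R) ∧ ¬T ∨ T ∨ Q ∧ R   — absorption
    = T ∨ Q ∧ R   — absorption
E2: T ∧ ((T ∨ ¬T) ∧ Q ∨ T ∨ ¬T) ∨ Q ∧ R
    = T ∧ (T ∨ ¬T) ∨ Q ∧ R   — absorption
    = T ∨ Q ∧ R   — complement / identity
Both reduce to T ∨ Q ∧ R, so they are equivalent.

Yes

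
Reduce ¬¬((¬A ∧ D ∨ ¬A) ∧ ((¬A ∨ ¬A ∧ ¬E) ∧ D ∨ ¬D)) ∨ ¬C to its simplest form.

¬A ∨ ¬C

¬¬((¬A ∧ D ∨ ¬A) ∧ ((¬A ∨ ¬A ∧ ¬E) ∧ D ∨ ¬D)) ∨ ¬C
= ¬¬((¬A ∧ D ∨ ¬A) ∧ (¬A ∧ D ∨ ¬D)) ∨ ¬C
= ¬¬(¬A ∧ ¬D ∨ ¬A ∧ D) ∨ ¬C
= ¬¬¬A ∨ ¬C
= ¬A ∨ ¬C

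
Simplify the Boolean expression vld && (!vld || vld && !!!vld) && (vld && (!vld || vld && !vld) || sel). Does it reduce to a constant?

false

vld && (!vld || vld && !!!vld) && (vld && (!vld || vld && !vld) || sel)
= vld && (!vld || vld && !vld) && (vld && (!vld || vld && !vld) || sel)   (double negation)
= vld && (!vld || vld && !vld)   (absorption)
= vld && !vld   (complement / identity)
= false   (complement)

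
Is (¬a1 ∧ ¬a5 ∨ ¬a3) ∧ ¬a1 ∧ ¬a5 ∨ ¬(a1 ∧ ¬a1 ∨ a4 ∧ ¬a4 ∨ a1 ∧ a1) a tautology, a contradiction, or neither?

(¬a1 ∧ ¬a5 ∨ ¬a3) ∧ ¬a1 ∧ ¬a5 ∨ ¬(a1 ∧ ¬a1 ∨ a4 ∧ ¬a4 ∨ a1 ∧ a1)
= ¬a1 ∧ ¬a5 ∨ ¬(a1 ∧ ¬a1 ∨ a4 ∧ ¬a4 ∨ a1 ∧ a1)   [absorption]
= ¬a1 ∧ ¬a5 ∨ ¬(a1 ∧ ¬a1 ∨ a1 ∧ a1)   [complement / identity]
= ¬a1 ∧ ¬a5 ∨ ¬a1   [distribution]
= ¬a1   [absorption]
This depends on a1, so it is not a constant.

neither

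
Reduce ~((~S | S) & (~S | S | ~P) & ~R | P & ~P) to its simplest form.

~((~S | S) & (~S | S | ~P) & ~R | P & ~P)
= ~((~S | S) & ~R | P & ~P)   (absorption)
= ~(~R | P & ~P)   (complement / identity)
= ~~R   (complement / identity)
= R   (double negation)

R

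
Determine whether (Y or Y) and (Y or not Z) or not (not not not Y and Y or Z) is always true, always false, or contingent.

(Y or Y) and (Y or not Z) or not (not not not Y and Y or Z)
= Y and (Y or not Z) or not (not not not Y and Y or Z)   [idempotence]
= Y and (Y or not Z) or not (not Y and Y or Z)   [double negation]
= Y or not (not Y and Y or Z)   [absorption]
= Y or not Z   [complement / identity]
This depends on Y, Z, so it is not a constant.

contingent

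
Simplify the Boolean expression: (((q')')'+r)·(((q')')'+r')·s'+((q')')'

(((q')')'+r)·(((q')')'+r')·s'+((q')')'
= (r·r'+((q')')')·s'+((q')')'   — distribution
= ((q')')'·s'+((q')')'   — complement / identity
= ((q')')'   — absorption
= q'   — double negation

q'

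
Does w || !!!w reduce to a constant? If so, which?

yes, True

w || !!!w
= w || !w   (double negation)
= true   (complement)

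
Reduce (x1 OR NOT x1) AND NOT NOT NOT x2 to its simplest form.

(x1 OR NOT x1) AND NOT NOT NOT x2
= NOT NOT NOT x2   — complement / identity
= NOT x2   — double negation

NOT x2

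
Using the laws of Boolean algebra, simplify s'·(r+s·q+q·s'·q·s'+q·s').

s'·(r+q)

s'·(r+s·q+q·s'·q·s'+q·s')
= s'·(r+s·q+q·s'+q·s')   [idempotence]
= s'·(r+s·q+q·s')   [idempotence]
= s'·(r+q)   [distribution]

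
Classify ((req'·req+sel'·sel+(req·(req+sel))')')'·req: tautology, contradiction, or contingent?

((req'·req+sel'·sel+(req·(req+sel))')')'·req
= ((req'·req+sel'·sel+req')')'·req
= ((sel'·sel+req')')'·req
= (sel'·sel+req')·req
= req'·req
= 0

contradiction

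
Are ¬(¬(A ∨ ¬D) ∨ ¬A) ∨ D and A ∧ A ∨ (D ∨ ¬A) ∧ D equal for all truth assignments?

Yes

E1: ¬(¬(A ∨ ¬D) ∨ ¬A) ∨ D
    = (A ∨ ¬D) ∧ A ∨ D   (De Morgan)
    = A ∨ D   (absorption)
E2: A ∧ A ∨ (D ∨ ¬A) ∧ D
    = A ∨ (D ∨ ¬A) ∧ D   (idempotence)
    = A ∨ D   (absorption)
Both reduce to A ∨ D, so they are equivalent.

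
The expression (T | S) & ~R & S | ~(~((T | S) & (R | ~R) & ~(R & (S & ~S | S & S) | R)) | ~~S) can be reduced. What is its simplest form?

(T | S) & ~R

(T | S) & ~R & S | ~(~((T | S) & (R | ~R) & ~(R & (S & ~S | S & S) | R)) | ~~S)
= (T | S) & ~R & S | ~(~((T | S) & (R | ~R) & ~(R & S | R)) | ~~S)   — distribution
= (T | S) & ~R & S | ~(~((T | S) & (R | ~R) & ~R) | ~~S)   — absorption
= (T | S) & ~R & S | (T | S) & (R | ~R) & ~R & ~S   — De Morgan
= (T | S) & ~R & S | (T | S) & ~R & ~S   — complement / identity
= (T | S) & ~R   — distribution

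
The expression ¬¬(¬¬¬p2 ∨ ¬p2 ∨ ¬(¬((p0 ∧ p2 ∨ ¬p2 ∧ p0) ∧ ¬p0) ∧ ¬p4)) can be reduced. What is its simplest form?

¬¬(¬¬¬p2 ∨ ¬p2 ∨ ¬(¬((p0 ∧ p2 ∨ ¬p2 ∧ p0) ∧ ¬p0) ∧ ¬p4))
= ¬¬(¬p2 ∨ ¬p2 ∨ ¬(¬((p0 ∧ p2 ∨ ¬p2 ∧ p0) ∧ ¬p0) ∧ ¬p4))   (double negation)
= ¬¬(¬p2 ∨ ¬p2 ∨ ¬(¬(p0 ∧ ¬p0) ∧ ¬p4))   (distribution)
= ¬¬(¬p2 ∨ ¬(¬(p0 ∧ ¬p0) ∧ ¬p4))   (idempotence)
= ¬¬(¬p2 ∨ p0 ∧ ¬p0 ∨ p4)   (De Morgan)
= ¬¬(¬p2 ∨ p4)   (complement / identity)
= ¬p2 ∨ p4   (double negation)

¬p2 ∨ p4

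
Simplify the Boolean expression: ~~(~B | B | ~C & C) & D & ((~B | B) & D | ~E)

~~(~B | B | ~C & C) & D & ((~B | B) & D | ~E)
= (~B | B | ~C & C) & D & ((~B | B) & D | ~E)
= (~B | B) & D & ((~B | B) & D | ~E)
= (~B | B) & D
= D

D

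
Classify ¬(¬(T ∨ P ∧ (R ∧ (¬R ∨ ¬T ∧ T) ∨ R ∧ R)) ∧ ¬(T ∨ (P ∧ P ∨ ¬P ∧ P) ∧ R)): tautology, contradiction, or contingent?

¬(¬(T ∨ P ∧ (R ∧ (¬R ∨ ¬T ∧ T) ∨ R ∧ R)) ∧ ¬(T ∨ (P ∧ P ∨ ¬P ∧ P) ∧ R))
= ¬(¬(T ∨ P ∧ (R ∧ ¬R ∨ R ∧ R)) ∧ ¬(T ∨ (P ∧ P ∨ ¬P ∧ P) ∧ R))   [complement / identity]
= ¬(¬(T ∨ P ∧ (R ∧ ¬R ∨ R ∧ R)) ∧ ¬(T ∨ P ∧ R))   [distribution]
= T ∨ P ∧ (R ∧ ¬R ∨ R ∧ R) ∨ T ∨ P ∧ R   [De Morgan]
= T ∨ P ∧ R ∨ T ∨ P ∧ R   [distribution]
= T ∨ P ∧ R   [idempotence]
This depends on P, R, T, so it is not a constant.

contingent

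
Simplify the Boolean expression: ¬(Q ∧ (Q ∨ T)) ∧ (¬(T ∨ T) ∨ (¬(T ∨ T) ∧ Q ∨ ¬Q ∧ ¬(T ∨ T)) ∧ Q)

¬(Q ∧ (Q ∨ T)) ∧ (¬(T ∨ T) ∨ (¬(T ∨ T) ∧ Q ∨ ¬Q ∧ ¬(T ∨ T)) ∧ Q)
= ¬(Q ∧ (Q ∨ T)) ∧ (¬(T ∨ T) ∨ ¬(T ∨ T) ∧ Q)   (distribution)
= ¬(Q ∧ (Q ∨ T)) ∧ ¬(T ∨ T)   (absorption)
= ¬Q ∧ ¬(T ∨ T)   (absorption)
= ¬Q ∧ ¬T   (idempotence)

¬Q ∧ ¬T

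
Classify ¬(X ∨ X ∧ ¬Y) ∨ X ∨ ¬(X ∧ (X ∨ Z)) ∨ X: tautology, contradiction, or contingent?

¬(X ∨ X ∧ ¬Y) ∨ X ∨ ¬(X ∧ (X ∨ Z)) ∨ X
= ¬(X ∨ X ∧ ¬Y) ∨ X ∨ ¬X ∨ X   — absorption
= ¬X ∨ X ∨ ¬X ∨ X   — absorption
= ¬X ∨ X   — idempotence
= True   — complement

tautology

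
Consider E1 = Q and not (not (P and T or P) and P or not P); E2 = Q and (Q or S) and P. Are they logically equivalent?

Yes

E1: Q and not (not (P and T or P) and P or not P)
    = Q and not (not P and P or not P)   — absorption
    = Q and not not P   — complement / identity
    = Q and P   — double negation
E2: Q and (Q or S) and P
    = Q and P   — absorption
Both reduce to Q and P, so they are equivalent.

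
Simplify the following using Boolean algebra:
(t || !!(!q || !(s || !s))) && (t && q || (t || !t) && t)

t

(t || !!(!q || !(s || !s))) && (t && q || (t || !t) && t)
= (t || !(q && (s || !s))) && (t && q || (t || !t) && t)   — De Morgan
= (t || !q) && (t && q || (t || !t) && t)   — complement / identity
= (t || !q) && (t && q || t)   — complement / identity
= (t || !q) && t   — absorption
= t   — absorption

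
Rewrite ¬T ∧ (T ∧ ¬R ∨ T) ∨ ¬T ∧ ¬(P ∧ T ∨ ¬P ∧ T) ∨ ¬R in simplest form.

¬T ∨ ¬R

¬T ∧ (T ∧ ¬R ∨ T) ∨ ¬T ∧ ¬(P ∧ T ∨ ¬P ∧ T) ∨ ¬R
= ¬T ∧ (T ∧ ¬R ∨ T) ∨ ¬T ∧ ¬T ∨ ¬R
= ¬T ∧ T ∨ ¬T ∧ ¬T ∨ ¬R
= ¬T ∨ ¬R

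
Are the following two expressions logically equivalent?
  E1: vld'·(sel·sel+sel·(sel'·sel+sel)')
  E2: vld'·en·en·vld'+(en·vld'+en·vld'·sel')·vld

No

E1: vld'·(sel·sel+sel·(sel'·sel+sel)')
    = vld'·(sel·sel+sel·sel')
    = vld'·sel
E2: vld'·en·en·vld'+(en·vld'+en·vld'·sel')·vld
    = vld'·en·en·vld'+en·vld'·vld
    = vld'·en·vld'+en·vld'·vld
    = en·vld'
These differ: at en=0, sel=1, vld=0, E1 = 1 but E2 = 0.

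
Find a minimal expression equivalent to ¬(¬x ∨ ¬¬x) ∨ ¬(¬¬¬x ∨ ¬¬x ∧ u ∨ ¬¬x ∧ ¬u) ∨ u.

u

¬(¬x ∨ ¬¬x) ∨ ¬(¬¬¬x ∨ ¬¬x ∧ u ∨ ¬¬x ∧ ¬u) ∨ u
= ¬(¬x ∨ ¬¬x) ∨ ¬(¬¬¬x ∨ ¬¬x) ∨ u   — distribution
= ¬(¬x ∨ ¬¬x) ∨ ¬(¬x ∨ ¬¬x) ∨ u   — double negation
= ¬(¬x ∨ ¬¬x) ∨ u   — idempotence
= x ∧ ¬x ∨ u   — De Morgan
= u   — complement / identity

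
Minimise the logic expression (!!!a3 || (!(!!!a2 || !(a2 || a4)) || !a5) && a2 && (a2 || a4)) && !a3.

(!!!a3 || (!(!!!a2 || !(a2 || a4)) || !a5) && a2 && (a2 || a4)) && !a3
= (!!!a3 || (!(!a2 || !(a2 || a4)) || !a5) && a2 && (a2 || a4)) && !a3   — double negation
= (!!!a3 || (a2 && (a2 || a4) || !a5) && a2 && (a2 || a4)) && !a3   — De Morgan
= (!!!a3 || a2 && (a2 || a4)) && !a3   — absorption
= (!!!a3 || a2) && !a3   — absorption
= (!a3 || a2) && !a3   — double negation
= !a3   — absorption

!a3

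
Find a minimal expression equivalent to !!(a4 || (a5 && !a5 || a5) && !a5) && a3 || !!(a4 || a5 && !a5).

!!(a4 || (a5 && !a5 || a5) && !a5) && a3 || !!(a4 || a5 && !a5)
= !!(a4 || a5 && !a5) && a3 || !!(a4 || a5 && !a5)   (complement / identity)
= !!(a4 || a5 && !a5)   (absorption)
= !!a4   (complement / identity)
= a4   (double negation)

a4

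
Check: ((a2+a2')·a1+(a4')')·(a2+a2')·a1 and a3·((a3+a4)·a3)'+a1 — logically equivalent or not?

E1: ((a2+a2')·a1+(a4')')·(a2+a2')·a1
    = ((a2+a2')·a1+a4)·(a2+a2')·a1
    = (a2+a2')·a1
    = a1
E2: a3·((a3+a4)·a3)'+a1
    = a3·a3'+a1
    = a1
Both reduce to a1, so they are equivalent.

Yes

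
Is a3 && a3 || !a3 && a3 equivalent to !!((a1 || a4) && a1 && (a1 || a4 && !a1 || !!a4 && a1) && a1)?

No

E1: a3 && a3 || !a3 && a3
    = a3   [distribution]
E2: !!((a1 || a4) && a1 && (a1 || a4 && !a1 || !!a4 && a1) && a1)
    = !!((a1 || a4) && a1 && (a1 || a4 && !a1 || a4 && a1) && a1)   [double negation]
    = !!((a1 || a4) && a1 && (a1 || a4) && a1)   [distribution]
    = !!((a1 || a4) && a1)   [idempotence]
    = !!a1   [absorption]
    = a1   [double negation]
These differ: at a1=0, a3=1, a4=0, E1 = 1 but E2 = 0.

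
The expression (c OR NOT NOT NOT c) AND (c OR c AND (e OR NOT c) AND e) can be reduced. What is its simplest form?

c

(c OR NOT NOT NOT c) AND (c OR c AND (e OR NOT c) AND e)
= (c OR NOT NOT NOT c) AND (c OR c AND e)
= (c OR NOT NOT NOT c) AND c
= (c OR NOT c) AND c
= c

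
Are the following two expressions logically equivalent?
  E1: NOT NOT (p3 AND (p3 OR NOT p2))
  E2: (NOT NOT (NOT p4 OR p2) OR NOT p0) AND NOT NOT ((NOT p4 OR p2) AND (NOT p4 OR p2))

No

E1: NOT NOT (p3 AND (p3 OR NOT p2))
    = NOT NOT p3   (absorption)
    = p3   (double negation)
E2: (NOT NOT (NOT p4 OR p2) OR NOT p0) AND NOT NOT ((NOT p4 OR p2) AND (NOT p4 OR p2))
    = (NOT NOT (NOT p4 OR p2) OR NOT p0) AND NOT NOT (NOT p4 OR p2)   (idempotence)
    = NOT NOT (NOT p4 OR p2)   (absorption)
    = NOT p4 OR p2   (double negation)
These differ: at p0=1, p2=1, p3=0, p4=1, E1 = 0 but E2 = 1.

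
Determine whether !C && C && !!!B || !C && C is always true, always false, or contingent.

always false

!C && C && !!!B || !C && C
= !C && C && !B || !C && C   [double negation]
= !C && C   [absorption]
= false   [complement]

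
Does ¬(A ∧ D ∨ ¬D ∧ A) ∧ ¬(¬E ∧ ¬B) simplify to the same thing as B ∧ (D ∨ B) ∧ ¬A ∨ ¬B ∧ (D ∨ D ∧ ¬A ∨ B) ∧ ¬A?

E1: ¬(A ∧ D ∨ ¬D ∧ A) ∧ ¬(¬E ∧ ¬B)
    = ¬(A ∧ D ∨ ¬D ∧ A) ∧ (E ∨ B)
    = ¬A ∧ (E ∨ B)
E2: B ∧ (D ∨ B) ∧ ¬A ∨ ¬B ∧ (D ∨ D ∧ ¬A ∨ B) ∧ ¬A
    = B ∧ (D ∨ B) ∧ ¬A ∨ ¬B ∧ (D ∨ B) ∧ ¬A
    = (D ∨ B) ∧ ¬A
These differ: at A=0, B=0, D=1, E=0, E1 = 0 but E2 = 1.

No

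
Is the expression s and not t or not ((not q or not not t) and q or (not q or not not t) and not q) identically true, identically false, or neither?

neither

s and not t or not ((not q or not not t) and q or (not q or not not t) and not q)
= s and not t or not (not q or not not t)   (distribution)
= s and not t or q and not t   (De Morgan)
= not t and (s or q)   (distribution)
This depends on q, s, t, so it is not a constant.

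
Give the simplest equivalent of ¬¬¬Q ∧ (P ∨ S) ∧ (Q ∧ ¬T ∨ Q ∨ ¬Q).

¬¬¬Q ∧ (P ∨ S) ∧ (Q ∧ ¬T ∨ Q ∨ ¬Q)
= ¬Q ∧ (P ∨ S) ∧ (Q ∧ ¬T ∨ Q ∨ ¬Q)   [double negation]
= ¬Q ∧ (P ∨ S) ∧ (Q ∨ ¬Q)   [absorption]
= ¬Q ∧ (P ∨ S)   [complement / identity]

¬Q ∧ (P ∨ S)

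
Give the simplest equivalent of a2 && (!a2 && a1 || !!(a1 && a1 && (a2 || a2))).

a2 && (!a2 && a1 || !!(a1 && a1 && (a2 || a2)))
= a2 && (!a2 && a1 || !!(a1 && (a2 || a2)))   [idempotence]
= a2 && (!a2 && a1 || !!(a1 && a2))   [idempotence]
= a2 && (!a2 && a1 || a1 && a2)   [double negation]
= a2 && a1   [distribution]

a2 && a1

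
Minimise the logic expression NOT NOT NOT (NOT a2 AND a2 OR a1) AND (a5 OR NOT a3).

NOT NOT NOT (NOT a2 AND a2 OR a1) AND (a5 OR NOT a3)
= NOT (NOT a2 AND a2 OR a1) AND (a5 OR NOT a3)   — double negation
= NOT a1 AND (a5 OR NOT a3)   — complement / identity

NOT a1 AND (a5 OR NOT a3)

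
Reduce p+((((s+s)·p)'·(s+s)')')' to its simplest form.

p+((((s+s)·p)'·(s+s)')')'
= p+((s+s)·p+s+s)'   (De Morgan)
= p+(s+s)'   (absorption)
= p+s'   (idempotence)

p+s'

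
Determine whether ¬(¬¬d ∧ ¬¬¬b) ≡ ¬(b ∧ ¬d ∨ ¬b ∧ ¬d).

E1: ¬(¬¬d ∧ ¬¬¬b)
    = ¬d ∨ ¬¬b
    = ¬d ∨ b
E2: ¬(b ∧ ¬d ∨ ¬b ∧ ¬d)
    = ¬¬d
    = d
These differ: at b=0, d=0, E1 = 1 but E2 = 0.

No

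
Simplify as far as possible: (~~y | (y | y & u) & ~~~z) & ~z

y & ~z

(~~y | (y | y & u) & ~~~z) & ~z
= (~~y | (y | y & u) & ~z) & ~z   (double negation)
= (y | (y | y & u) & ~z) & ~z   (double negation)
= (y | y & ~z) & ~z   (absorption)
= y & ~z   (absorption)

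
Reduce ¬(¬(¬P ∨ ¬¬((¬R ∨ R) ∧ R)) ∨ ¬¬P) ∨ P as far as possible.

True

¬(¬(¬P ∨ ¬¬((¬R ∨ R) ∧ R)) ∨ ¬¬P) ∨ P
= ¬(¬(¬P ∨ (¬R ∨ R) ∧ R) ∨ ¬¬P) ∨ P
= (¬P ∨ (¬R ∨ R) ∧ R) ∧ ¬P ∨ P
= (¬P ∨ R) ∧ ¬P ∨ P
= ¬P ∨ P
= True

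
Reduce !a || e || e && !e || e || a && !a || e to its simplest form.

!a || e

!a || e || e && !e || e || a && !a || e
= !a || e || e || a && !a || e
= !a || e || e || e
= !a || e || e
= !a || e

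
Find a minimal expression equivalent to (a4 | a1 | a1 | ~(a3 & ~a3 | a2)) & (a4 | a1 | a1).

(a4 | a1 | a1 | ~(a3 & ~a3 | a2)) & (a4 | a1 | a1)
= (a4 | a1 | a1 | ~a2) & (a4 | a1 | a1)   [complement / identity]
= a4 | a1 | a1   [absorption]
= a4 | a1   [idempotence]

a4 | a1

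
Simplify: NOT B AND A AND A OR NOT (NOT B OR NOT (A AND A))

NOT B AND A AND A OR NOT (NOT B OR NOT (A AND A))
= NOT B AND A AND A OR B AND A AND A   (De Morgan)
= A AND A   (distribution)
= A   (idempotence)

A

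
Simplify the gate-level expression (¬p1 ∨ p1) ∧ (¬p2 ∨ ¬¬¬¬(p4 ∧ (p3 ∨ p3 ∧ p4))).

¬p2 ∨ p4 ∧ p3

(¬p1 ∨ p1) ∧ (¬p2 ∨ ¬¬¬¬(p4 ∧ (p3 ∨ p3 ∧ p4)))
= (¬p1 ∨ p1) ∧ (¬p2 ∨ ¬¬¬¬(p4 ∧ p3))   — absorption
= (¬p1 ∨ p1) ∧ (¬p2 ∨ ¬¬(p4 ∧ p3))   — double negation
= ¬p2 ∨ ¬¬(p4 ∧ p3)   — complement / identity
= ¬p2 ∨ p4 ∧ p3   — double negation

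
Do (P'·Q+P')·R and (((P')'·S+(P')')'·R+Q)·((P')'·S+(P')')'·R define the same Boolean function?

Yes

E1: (P'·Q+P')·R
    = P'·R
E2: (((P')'·S+(P')')'·R+Q)·((P')'·S+(P')')'·R
    = ((P')'·S+(P')')'·R
    = ((P')')'·R
    = P'·R
Both reduce to P'·R, so they are equivalent.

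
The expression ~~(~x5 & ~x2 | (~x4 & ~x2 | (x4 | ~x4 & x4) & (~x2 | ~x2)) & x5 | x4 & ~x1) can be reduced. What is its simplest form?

~x2 | x4 & ~x1

~~(~x5 & ~x2 | (~x4 & ~x2 | (x4 | ~x4 & x4) & (~x2 | ~x2)) & x5 | x4 & ~x1)
= ~~(~x5 & ~x2 | (~x4 & ~x2 | (x4 | ~x4 & x4) & ~x2) & x5 | x4 & ~x1)   (idempotence)
= ~~(~x5 & ~x2 | (~x4 & ~x2 | x4 & ~x2) & x5 | x4 & ~x1)   (complement / identity)
= ~~(~x5 & ~x2 | ~x2 & x5 | x4 & ~x1)   (distribution)
= ~~(~x2 | x4 & ~x1)   (distribution)
= ~x2 | x4 & ~x1   (double negation)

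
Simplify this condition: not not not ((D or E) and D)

not not not ((D or E) and D)
= not not not D   (absorption)
= not D   (double negation)

not D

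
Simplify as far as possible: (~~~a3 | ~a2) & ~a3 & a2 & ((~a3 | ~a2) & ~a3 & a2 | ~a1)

~a3 & a2

(~~~a3 | ~a2) & ~a3 & a2 & ((~a3 | ~a2) & ~a3 & a2 | ~a1)
= (~a3 | ~a2) & ~a3 & a2 & ((~a3 | ~a2) & ~a3 & a2 | ~a1)   — double negation
= (~a3 | ~a2) & ~a3 & a2   — absorption
= ~a3 & a2   — absorption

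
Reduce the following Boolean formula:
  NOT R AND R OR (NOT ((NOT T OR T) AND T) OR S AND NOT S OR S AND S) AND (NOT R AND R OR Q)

NOT R AND R OR (NOT ((NOT T OR T) AND T) OR S AND NOT S OR S AND S) AND (NOT R AND R OR Q)
= NOT R AND R OR (NOT ((NOT T OR T) AND T) OR S) AND (NOT R AND R OR Q)
= NOT R AND R OR (NOT ((NOT T OR T) AND T) OR S) AND Q
= (NOT ((NOT T OR T) AND T) OR S) AND Q
= (NOT T OR S) AND Q

(NOT T OR S) AND Q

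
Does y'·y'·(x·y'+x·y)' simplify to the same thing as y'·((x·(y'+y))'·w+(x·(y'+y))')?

E1: y'·y'·(x·y'+x·y)'
    = y'·(x·y'+x·y)'
    = y'·x'
E2: y'·((x·(y'+y))'·w+(x·(y'+y))')
    = y'·(x·(y'+y))'
    = y'·x'
Both reduce to y'·x', so they are equivalent.

Yes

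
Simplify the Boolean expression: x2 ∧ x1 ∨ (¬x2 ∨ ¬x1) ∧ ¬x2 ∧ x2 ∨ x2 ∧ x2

x2 ∧ x1 ∨ (¬x2 ∨ ¬x1) ∧ ¬x2 ∧ x2 ∨ x2 ∧ x2
= x2 ∧ x1 ∨ ¬x2 ∧ x2 ∨ x2 ∧ x2   — absorption
= x2 ∧ x1 ∨ x2   — distribution
= x2   — absorption

x2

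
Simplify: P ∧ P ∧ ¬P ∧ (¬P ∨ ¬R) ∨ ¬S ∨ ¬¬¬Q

P ∧ P ∧ ¬P ∧ (¬P ∨ ¬R) ∨ ¬S ∨ ¬¬¬Q
= P ∧ P ∧ ¬P ∧ (¬P ∨ ¬R) ∨ ¬S ∨ ¬Q   — double negation
= P ∧ P ∧ ¬P ∨ ¬S ∨ ¬Q   — absorption
= P ∧ ¬P ∨ ¬S ∨ ¬Q   — idempotence
= ¬S ∨ ¬Q   — complement / identity

¬S ∨ ¬Q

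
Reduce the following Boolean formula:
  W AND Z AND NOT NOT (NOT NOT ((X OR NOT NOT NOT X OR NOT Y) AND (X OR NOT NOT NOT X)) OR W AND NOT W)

W AND Z

W AND Z AND NOT NOT (NOT NOT ((X OR NOT NOT NOT X OR NOT Y) AND (X OR NOT NOT NOT X)) OR W AND NOT W)
= W AND Z AND NOT NOT NOT NOT ((X OR NOT NOT NOT X OR NOT Y) AND (X OR NOT NOT NOT X))   [complement / identity]
= W AND Z AND NOT NOT NOT NOT (X OR NOT NOT NOT X)   [absorption]
= W AND Z AND NOT NOT (X OR NOT NOT NOT X)   [double negation]
= W AND Z AND (X OR NOT NOT NOT X)   [double negation]
= W AND Z AND (X OR NOT X)   [double negation]
= W AND Z   [complement / identity]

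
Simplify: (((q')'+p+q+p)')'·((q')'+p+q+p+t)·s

(q+p)·s

(((q')'+p+q+p)')'·((q')'+p+q+p+t)·s
= ((q')'+p+q+p)·((q')'+p+q+p+t)·s
= ((q')'+p+q+p)·s
= (q+p+q+p)·s
= (q+p)·s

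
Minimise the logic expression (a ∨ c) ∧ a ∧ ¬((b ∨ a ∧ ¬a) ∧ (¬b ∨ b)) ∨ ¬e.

a ∧ ¬b ∨ ¬e

(a ∨ c) ∧ a ∧ ¬((b ∨ a ∧ ¬a) ∧ (¬b ∨ b)) ∨ ¬e
= (a ∨ c) ∧ a ∧ ¬(b ∨ a ∧ ¬a) ∨ ¬e
= a ∧ ¬(b ∨ a ∧ ¬a) ∨ ¬e
= a ∧ ¬b ∨ ¬e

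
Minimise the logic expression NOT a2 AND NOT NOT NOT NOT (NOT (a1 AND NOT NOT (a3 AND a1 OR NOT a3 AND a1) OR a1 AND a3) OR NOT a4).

NOT a2 AND NOT NOT NOT NOT (NOT (a1 AND NOT NOT (a3 AND a1 OR NOT a3 AND a1) OR a1 AND a3) OR NOT a4)
= NOT a2 AND NOT NOT (NOT (a1 AND NOT NOT (a3 AND a1 OR NOT a3 AND a1) OR a1 AND a3) OR NOT a4)
= NOT a2 AND (NOT (a1 AND NOT NOT (a3 AND a1 OR NOT a3 AND a1) OR a1 AND a3) OR NOT a4)
= NOT a2 AND (NOT (a1 AND (a3 AND a1 OR NOT a3 AND a1) OR a1 AND a3) OR NOT a4)
= NOT a2 AND (NOT (a1 AND a1 OR a1 AND a3) OR NOT a4)
= NOT a2 AND (NOT ((a1 OR a3) AND a1) OR NOT a4)
= NOT a2 AND (NOT a1 OR NOT a4)

NOT a2 AND (NOT a1 OR NOT a4)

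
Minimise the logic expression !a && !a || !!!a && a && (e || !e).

!a && !a || !!!a && a && (e || !e)
= !a && !a || !a && a && (e || !e)   — double negation
= !a && !a || !a && a   — complement / identity
= !a   — distribution

!a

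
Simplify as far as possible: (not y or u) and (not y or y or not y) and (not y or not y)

not y

(not y or u) and (not y or y or not y) and (not y or not y)
= (not y or u) and ((y or not y) and not y or not y)
= (not y or u) and (not y or not y)
= (not y or u) and not y
= not y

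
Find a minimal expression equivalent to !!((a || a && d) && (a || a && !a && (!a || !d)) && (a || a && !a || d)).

a

!!((a || a && d) && (a || a && !a && (!a || !d)) && (a || a && !a || d))
= !!((a || a && d) && (a || a && !a) && (a || a && !a || d))   — absorption
= (a || a && d) && (a || a && !a) && (a || a && !a || d)   — double negation
= a && (a || a && !a) && (a || a && !a || d)   — absorption
= a && (a || a && !a)   — absorption
= a && a   — complement / identity
= a   — idempotence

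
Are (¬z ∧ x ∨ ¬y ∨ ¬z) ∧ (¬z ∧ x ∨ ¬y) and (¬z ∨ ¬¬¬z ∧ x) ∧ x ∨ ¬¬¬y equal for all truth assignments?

Yes

E1: (¬z ∧ x ∨ ¬y ∨ ¬z) ∧ (¬z ∧ x ∨ ¬y)
    = ¬z ∧ x ∨ ¬y   (absorption)
E2: (¬z ∨ ¬¬¬z ∧ x) ∧ x ∨ ¬¬¬y
    = (¬z ∨ ¬z ∧ x) ∧ x ∨ ¬¬¬y   (double negation)
    = ¬z ∧ x ∨ ¬¬¬y   (absorption)
    = ¬z ∧ x ∨ ¬y   (double negation)
Both reduce to ¬z ∧ x ∨ ¬y, so they are equivalent.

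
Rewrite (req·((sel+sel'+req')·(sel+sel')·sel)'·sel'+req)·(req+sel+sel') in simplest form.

req

(req·((sel+sel'+req')·(sel+sel')·sel)'·sel'+req)·(req+sel+sel')
= (req·((sel+sel')·sel)'·sel'+req)·(req+sel+sel')   (absorption)
= (req·sel'·sel'+req)·(req+sel+sel')   (complement / identity)
= req+req·sel'·sel'·(sel+sel')   (distribution)
= req+req·sel'·sel'   (complement / identity)
= req+req·sel'   (idempotence)
= req   (absorption)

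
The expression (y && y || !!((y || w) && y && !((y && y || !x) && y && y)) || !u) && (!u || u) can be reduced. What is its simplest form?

(y && y || !!((y || w) && y && !((y && y || !x) && y && y)) || !u) && (!u || u)
= (y && y || !!(y && !((y && y || !x) && y && y)) || !u) && (!u || u)   (absorption)
= (y && y || y && !((y && y || !x) && y && y) || !u) && (!u || u)   (double negation)
= y && y || y && !((y && y || !x) && y && y) || !u   (complement / identity)
= y && y || y && !(y && y) || !u   (absorption)
= y && y || y && !y || !u   (idempotence)
= y || !u   (distribution)

y || !u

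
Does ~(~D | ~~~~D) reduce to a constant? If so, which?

~(~D | ~~~~D)
= ~(~D | ~~D)   [double negation]
= D & ~D   [De Morgan]
= 0   [complement]

yes, False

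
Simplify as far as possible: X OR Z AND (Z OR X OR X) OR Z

X OR Z AND (Z OR X OR X) OR Z
= X OR Z AND (Z OR X) OR Z   (idempotence)
= X OR Z OR Z   (absorption)
= X OR Z   (idempotence)

X OR Z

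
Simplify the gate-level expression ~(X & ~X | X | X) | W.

~X | W

~(X & ~X | X | X) | W
= ~(X & ~X | X) | W
= ~X | W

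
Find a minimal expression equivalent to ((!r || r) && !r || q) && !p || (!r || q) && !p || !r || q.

!r || q

((!r || r) && !r || q) && !p || (!r || q) && !p || !r || q
= (!r || q) && !p || (!r || q) && !p || !r || q   [complement / identity]
= (!r || q) && !p || !r || q   [absorption]
= !r || q   [absorption]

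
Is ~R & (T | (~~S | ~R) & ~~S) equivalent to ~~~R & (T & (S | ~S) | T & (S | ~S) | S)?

Yes

E1: ~R & (T | (~~S | ~R) & ~~S)
    = ~R & (T | ~~S)
    = ~R & (T | S)
E2: ~~~R & (T & (S | ~S) | T & (S | ~S) | S)
    = ~~~R & (T & (S | ~S) | S)
    = ~~~R & (T | S)
    = ~R & (T | S)
Both reduce to ~R & (T | S), so they are equivalent.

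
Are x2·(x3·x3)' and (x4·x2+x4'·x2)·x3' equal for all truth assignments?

Yes

E1: x2·(x3·x3)'
    = x2·x3'   [idempotence]
E2: (x4·x2+x4'·x2)·x3'
    = x2·x3'   [distribution]
Both reduce to x2·x3', so they are equivalent.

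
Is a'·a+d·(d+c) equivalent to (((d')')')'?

E1: a'·a+d·(d+c)
    = a'·a+d   — absorption
    = d   — complement / identity
E2: (((d')')')'
    = (d')'   — double negation
    = d   — double negation
Both reduce to d, so they are equivalent.

Yes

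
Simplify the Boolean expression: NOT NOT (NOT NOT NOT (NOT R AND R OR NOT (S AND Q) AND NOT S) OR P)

NOT NOT (NOT NOT NOT (NOT R AND R OR NOT (S AND Q) AND NOT S) OR P)
= NOT NOT (NOT NOT NOT (NOT (S AND Q) AND NOT S) OR P)
= NOT NOT (NOT NOT (S AND Q OR S) OR P)
= NOT NOT (S AND Q OR S) OR P
= NOT NOT S OR P
= S OR P

S OR P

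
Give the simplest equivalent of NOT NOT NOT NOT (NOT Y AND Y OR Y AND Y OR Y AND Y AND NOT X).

Y

NOT NOT NOT NOT (NOT Y AND Y OR Y AND Y OR Y AND Y AND NOT X)
= NOT NOT (NOT Y AND Y OR Y AND Y OR Y AND Y AND NOT X)   [double negation]
= NOT NOT (NOT Y AND Y OR Y AND Y)   [absorption]
= NOT NOT Y   [distribution]
= Y   [double negation]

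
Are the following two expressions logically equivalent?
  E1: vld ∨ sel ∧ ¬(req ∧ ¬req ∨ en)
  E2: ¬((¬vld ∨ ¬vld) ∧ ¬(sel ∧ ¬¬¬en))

Yes

E1: vld ∨ sel ∧ ¬(req ∧ ¬req ∨ en)
    = vld ∨ sel ∧ ¬en   (complement / identity)
E2: ¬((¬vld ∨ ¬vld) ∧ ¬(sel ∧ ¬¬¬en))
    = ¬(¬vld ∧ ¬(sel ∧ ¬¬¬en))   (idempotence)
    = vld ∨ sel ∧ ¬¬¬en   (De Morgan)
    = vld ∨ sel ∧ ¬en   (double negation)
Both reduce to vld ∨ sel ∧ ¬en, so they are equivalent.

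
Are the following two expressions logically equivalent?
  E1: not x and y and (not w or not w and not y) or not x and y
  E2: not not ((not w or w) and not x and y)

E1: not x and y and (not w or not w and not y) or not x and y
    = not x and y and not w or not x and y   [absorption]
    = not x and y   [absorption]
E2: not not ((not w or w) and not x and y)
    = not not (not x and y)   [complement / identity]
    = not x and y   [double negation]
Both reduce to not x and y, so they are equivalent.

Yes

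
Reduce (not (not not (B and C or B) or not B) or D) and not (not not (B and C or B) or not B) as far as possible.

False

(not (not not (B and C or B) or not B) or D) and not (not not (B and C or B) or not B)
= not (not not (B and C or B) or not B)   — absorption
= not (not not B or not B)   — absorption
= not B and B   — De Morgan
= False   — complement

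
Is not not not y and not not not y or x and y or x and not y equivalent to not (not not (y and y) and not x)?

Yes

E1: not not not y and not not not y or x and y or x and not y
    = not not not y or x and y or x and not y
    = not y or x and y or x and not y
    = not y or x
E2: not (not not (y and y) and not x)
    = not (y and y) or x
    = not y or x
Both reduce to not y or x, so they are equivalent.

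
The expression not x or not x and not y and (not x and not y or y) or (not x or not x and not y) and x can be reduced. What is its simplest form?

not x or not x and not y and (not x and not y or y) or (not x or not x and not y) and x
= not x or not x and not y or (not x or not x and not y) and x
= not x or not x and not y
= not x

not x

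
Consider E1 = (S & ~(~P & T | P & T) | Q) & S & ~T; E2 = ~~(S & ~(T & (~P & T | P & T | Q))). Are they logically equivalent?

Yes

E1: (S & ~(~P & T | P & T) | Q) & S & ~T
    = (S & ~T | Q) & S & ~T   — distribution
    = S & ~T   — absorption
E2: ~~(S & ~(T & (~P & T | P & T | Q)))
    = ~~(S & ~(T & (T | Q)))   — distribution
    = S & ~(T & (T | Q))   — double negation
    = S & ~T   — absorption
Both reduce to S & ~T, so they are equivalent.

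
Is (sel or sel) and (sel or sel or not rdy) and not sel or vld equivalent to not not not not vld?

E1: (sel or sel) and (sel or sel or not rdy) and not sel or vld
    = (sel or sel) and not sel or vld
    = sel and not sel or vld
    = vld
E2: not not not not vld
    = not not vld
    = vld
Both reduce to vld, so they are equivalent.

Yes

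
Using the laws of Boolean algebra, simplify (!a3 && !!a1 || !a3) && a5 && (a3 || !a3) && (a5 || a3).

(!a3 && !!a1 || !a3) && a5 && (a3 || !a3) && (a5 || a3)
= (!a3 && !!a1 || !a3) && a5 && (a5 || a3)
= (!a3 && a1 || !a3) && a5 && (a5 || a3)
= (!a3 && a1 || !a3) && a5
= !a3 && a5

!a3 && a5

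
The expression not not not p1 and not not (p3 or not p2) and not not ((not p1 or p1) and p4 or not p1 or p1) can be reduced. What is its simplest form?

not not not p1 and not not (p3 or not p2) and not not ((not p1 or p1) and p4 or not p1 or p1)
= not not not p1 and not not (p3 or not p2) and not not (not p1 or p1)   — absorption
= not not not p1 and not not (p3 or not p2) and (not p1 or p1)   — double negation
= not not not p1 and not not (p3 or not p2)   — complement / identity
= not p1 and not not (p3 or not p2)   — double negation
= not p1 and (p3 or not p2)   — double negation

not p1 and (p3 or not p2)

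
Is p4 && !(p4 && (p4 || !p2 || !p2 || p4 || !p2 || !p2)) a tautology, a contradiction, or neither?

contradiction

p4 && !(p4 && (p4 || !p2 || !p2 || p4 || !p2 || !p2))
= p4 && !(p4 && (p4 || !p2 || !p2))   (idempotence)
= p4 && !(p4 && (p4 || !p2))   (idempotence)
= p4 && !p4   (absorption)
= false   (complement)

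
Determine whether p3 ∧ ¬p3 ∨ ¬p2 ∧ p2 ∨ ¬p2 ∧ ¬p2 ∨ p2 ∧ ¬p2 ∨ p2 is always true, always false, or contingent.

p3 ∧ ¬p3 ∨ ¬p2 ∧ p2 ∨ ¬p2 ∧ ¬p2 ∨ p2 ∧ ¬p2 ∨ p2
= ¬p2 ∧ p2 ∨ ¬p2 ∧ ¬p2 ∨ p2 ∧ ¬p2 ∨ p2   — complement / identity
= ¬p2 ∨ p2 ∧ ¬p2 ∨ p2   — distribution
= ¬p2 ∨ p2   — complement / identity
= True   — complement

always true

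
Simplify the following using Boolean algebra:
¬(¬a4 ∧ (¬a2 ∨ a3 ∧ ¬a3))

a4 ∨ a2

¬(¬a4 ∧ (¬a2 ∨ a3 ∧ ¬a3))
= ¬(¬a4 ∧ ¬a2)
= a4 ∨ a2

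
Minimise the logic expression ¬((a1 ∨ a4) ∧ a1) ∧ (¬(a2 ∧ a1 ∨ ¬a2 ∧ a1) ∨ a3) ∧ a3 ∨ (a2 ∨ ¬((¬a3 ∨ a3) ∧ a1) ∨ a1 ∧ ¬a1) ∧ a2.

¬a1 ∧ a3 ∨ a2

¬((a1 ∨ a4) ∧ a1) ∧ (¬(a2 ∧ a1 ∨ ¬a2 ∧ a1) ∨ a3) ∧ a3 ∨ (a2 ∨ ¬((¬a3 ∨ a3) ∧ a1) ∨ a1 ∧ ¬a1) ∧ a2
= ¬((a1 ∨ a4) ∧ a1) ∧ (¬(a2 ∧ a1 ∨ ¬a2 ∧ a1) ∨ a3) ∧ a3 ∨ (a2 ∨ ¬((¬a3 ∨ a3) ∧ a1)) ∧ a2   [complement / identity]
= ¬((a1 ∨ a4) ∧ a1) ∧ (¬(a2 ∧ a1 ∨ ¬a2 ∧ a1) ∨ a3) ∧ a3 ∨ (a2 ∨ ¬a1) ∧ a2   [complement / identity]
= ¬a1 ∧ (¬(a2 ∧ a1 ∨ ¬a2 ∧ a1) ∨ a3) ∧ a3 ∨ (a2 ∨ ¬a1) ∧ a2   [absorption]
= ¬a1 ∧ (¬(a2 ∧ a1 ∨ ¬a2 ∧ a1) ∨ a3) ∧ a3 ∨ a2   [absorption]
= ¬a1 ∧ (¬a1 ∨ a3) ∧ a3 ∨ a2   [distribution]
= ¬a1 ∧ a3 ∨ a2   [absorption]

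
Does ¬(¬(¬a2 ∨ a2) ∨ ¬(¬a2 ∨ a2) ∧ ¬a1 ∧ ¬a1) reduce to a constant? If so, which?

yes, True

¬(¬(¬a2 ∨ a2) ∨ ¬(¬a2 ∨ a2) ∧ ¬a1 ∧ ¬a1)
= ¬(¬(¬a2 ∨ a2) ∨ ¬(¬a2 ∨ a2) ∧ ¬a1)   [idempotence]
= ¬¬(¬a2 ∨ a2)   [absorption]
= ¬a2 ∨ a2   [double negation]
= True   [complement]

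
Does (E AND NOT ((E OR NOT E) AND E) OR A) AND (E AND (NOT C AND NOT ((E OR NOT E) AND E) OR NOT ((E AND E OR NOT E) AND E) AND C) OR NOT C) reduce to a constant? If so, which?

no

(E AND NOT ((E OR NOT E) AND E) OR A) AND (E AND (NOT C AND NOT ((E OR NOT E) AND E) OR NOT ((E AND E OR NOT E) AND E) AND C) OR NOT C)
= (E AND NOT ((E OR NOT E) AND E) OR A) AND (E AND (NOT C AND NOT ((E OR NOT E) AND E) OR NOT ((E OR NOT E) AND E) AND C) OR NOT C)   — idempotence
= (E AND NOT ((E OR NOT E) AND E) OR A) AND (E AND NOT ((E OR NOT E) AND E) OR NOT C)   — distribution
= A AND NOT C OR E AND NOT ((E OR NOT E) AND E)   — distribution
= A AND NOT C OR E AND NOT E   — complement / identity
= A AND NOT C   — complement / identity
This depends on A, C, so it is not a constant.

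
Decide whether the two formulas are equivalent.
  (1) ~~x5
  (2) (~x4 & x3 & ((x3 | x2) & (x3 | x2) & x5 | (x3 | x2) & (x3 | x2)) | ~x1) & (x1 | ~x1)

E1: ~~x5
    = x5   (double negation)
E2: (~x4 & x3 & ((x3 | x2) & (x3 | x2) & x5 | (x3 | x2) & (x3 | x2)) | ~x1) & (x1 | ~x1)
    = (~x4 & x3 & (x3 | x2) & (x3 | x2) | ~x1) & (x1 | ~x1)   (absorption)
    = (~x4 & x3 & (x3 | x2) | ~x1) & (x1 | ~x1)   (idempotence)
    = ~x4 & x3 & (x3 | x2) | ~x1   (complement / identity)
    = ~x4 & x3 | ~x1   (absorption)
These differ: at x1=0, x2=0, x3=0, x4=1, x5=0, E1 = 0 but E2 = 1.

No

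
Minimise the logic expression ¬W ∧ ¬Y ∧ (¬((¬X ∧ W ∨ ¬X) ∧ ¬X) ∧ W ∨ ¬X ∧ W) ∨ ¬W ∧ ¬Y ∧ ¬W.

¬W ∧ ¬Y ∧ (¬((¬X ∧ W ∨ ¬X) ∧ ¬X) ∧ W ∨ ¬X ∧ W) ∨ ¬W ∧ ¬Y ∧ ¬W
= ¬W ∧ ¬Y ∧ (¬(¬X ∧ ¬X) ∧ W ∨ ¬X ∧ W) ∨ ¬W ∧ ¬Y ∧ ¬W
= ¬W ∧ ¬Y ∧ (¬¬X ∧ W ∨ ¬X ∧ W) ∨ ¬W ∧ ¬Y ∧ ¬W
= ¬W ∧ ¬Y ∧ (X ∧ W ∨ ¬X ∧ W) ∨ ¬W ∧ ¬Y ∧ ¬W
= ¬W ∧ ¬Y ∧ W ∨ ¬W ∧ ¬Y ∧ ¬W
= ¬W ∧ ¬Y

¬W ∧ ¬Y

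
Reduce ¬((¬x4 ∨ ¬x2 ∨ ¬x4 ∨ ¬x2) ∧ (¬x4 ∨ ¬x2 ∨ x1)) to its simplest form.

¬((¬x4 ∨ ¬x2 ∨ ¬x4 ∨ ¬x2) ∧ (¬x4 ∨ ¬x2 ∨ x1))
= ¬((¬x4 ∨ ¬x2) ∧ x1 ∨ ¬x4 ∨ ¬x2)   [distribution]
= ¬(¬x4 ∨ ¬x2)   [absorption]
= x4 ∧ x2   [De Morgan]

x4 ∧ x2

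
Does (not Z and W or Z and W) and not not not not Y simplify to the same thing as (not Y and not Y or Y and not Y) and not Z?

E1: (not Z and W or Z and W) and not not not not Y
    = (not Z and W or Z and W) and not not Y
    = W and not not Y
    = W and Y
E2: (not Y and not Y or Y and not Y) and not Z
    = not Y and not Z
These differ: at W=1, Y=0, Z=0, E1 = 0 but E2 = 1.

No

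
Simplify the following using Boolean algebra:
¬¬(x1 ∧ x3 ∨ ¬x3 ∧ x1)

x1

¬¬(x1 ∧ x3 ∨ ¬x3 ∧ x1)
= ¬¬x1
= x1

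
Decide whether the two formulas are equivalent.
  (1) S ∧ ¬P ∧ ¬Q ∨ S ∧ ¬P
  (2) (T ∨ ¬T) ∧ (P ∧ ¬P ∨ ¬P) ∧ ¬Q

No

E1: S ∧ ¬P ∧ ¬Q ∨ S ∧ ¬P
    = S ∧ ¬P   — absorption
E2: (T ∨ ¬T) ∧ (P ∧ ¬P ∨ ¬P) ∧ ¬Q
    = (T ∨ ¬T) ∧ ¬P ∧ ¬Q   — complement / identity
    = ¬P ∧ ¬Q   — complement / identity
These differ: at P=0, Q=1, S=1, T=0, E1 = 1 but E2 = 0.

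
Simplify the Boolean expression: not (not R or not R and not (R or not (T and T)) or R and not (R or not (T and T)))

not (not R or not R and not (R or not (T and T)) or R and not (R or not (T and T)))
= not (not R or not (R or not (T and T)))   — distribution
= R and (R or not (T and T))   — De Morgan
= R and (R or not T)   — idempotence
= R   — absorption

R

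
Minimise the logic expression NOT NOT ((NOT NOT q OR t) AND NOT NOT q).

NOT NOT ((NOT NOT q OR t) AND NOT NOT q)
= NOT NOT NOT NOT q
= NOT NOT q
= q

q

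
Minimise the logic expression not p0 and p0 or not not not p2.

not p0 and p0 or not not not p2
= not p0 and p0 or not p2   [double negation]
= not p2   [complement / identity]

not p2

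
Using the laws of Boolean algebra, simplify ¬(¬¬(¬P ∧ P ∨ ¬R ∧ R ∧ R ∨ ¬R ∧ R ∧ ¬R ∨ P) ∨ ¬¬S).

¬(¬¬(¬P ∧ P ∨ ¬R ∧ R ∧ R ∨ ¬R ∧ R ∧ ¬R ∨ P) ∨ ¬¬S)
= ¬(¬P ∧ P ∨ ¬R ∧ R ∧ R ∨ ¬R ∧ R ∧ ¬R ∨ P) ∧ ¬S   (De Morgan)
= ¬(¬R ∧ R ∧ R ∨ ¬R ∧ R ∧ ¬R ∨ P) ∧ ¬S   (complement / identity)
= ¬(¬R ∧ R ∨ P) ∧ ¬S   (distribution)
= ¬P ∧ ¬S   (complement / identity)

¬P ∧ ¬S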